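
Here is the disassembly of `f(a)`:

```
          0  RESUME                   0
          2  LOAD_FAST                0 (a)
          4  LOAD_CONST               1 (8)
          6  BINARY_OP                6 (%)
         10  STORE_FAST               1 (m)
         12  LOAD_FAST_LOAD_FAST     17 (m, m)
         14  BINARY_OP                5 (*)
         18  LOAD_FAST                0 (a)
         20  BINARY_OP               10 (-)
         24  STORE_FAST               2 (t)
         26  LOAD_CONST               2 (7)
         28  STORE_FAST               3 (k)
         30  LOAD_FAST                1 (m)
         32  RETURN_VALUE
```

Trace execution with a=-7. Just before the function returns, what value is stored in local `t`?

8

LOAD_FAST a → push -7. Stack: [-7]
LOAD_CONST → push 8. Stack: [-7, 8]
BINARY_OP % → -7 % 8 = 1. Stack: [1]
STORE_FAST m → m=1. Stack: []
LOAD_FAST_LOAD_FAST m,m → push 1,1. Stack: [1, 1]
BINARY_OP * → 1 * 1 = 1. Stack: [1]
LOAD_FAST a → push -7. Stack: [1, -7]
BINARY_OP - → 1 - -7 = 8. Stack: [8]
STORE_FAST t → t=8. Stack: []
LOAD_CONST → push 7. Stack: [7]
STORE_FAST k → k=7. Stack: []
LOAD_FAST m → push 1. Stack: [1]
RETURN_VALUE → return 1.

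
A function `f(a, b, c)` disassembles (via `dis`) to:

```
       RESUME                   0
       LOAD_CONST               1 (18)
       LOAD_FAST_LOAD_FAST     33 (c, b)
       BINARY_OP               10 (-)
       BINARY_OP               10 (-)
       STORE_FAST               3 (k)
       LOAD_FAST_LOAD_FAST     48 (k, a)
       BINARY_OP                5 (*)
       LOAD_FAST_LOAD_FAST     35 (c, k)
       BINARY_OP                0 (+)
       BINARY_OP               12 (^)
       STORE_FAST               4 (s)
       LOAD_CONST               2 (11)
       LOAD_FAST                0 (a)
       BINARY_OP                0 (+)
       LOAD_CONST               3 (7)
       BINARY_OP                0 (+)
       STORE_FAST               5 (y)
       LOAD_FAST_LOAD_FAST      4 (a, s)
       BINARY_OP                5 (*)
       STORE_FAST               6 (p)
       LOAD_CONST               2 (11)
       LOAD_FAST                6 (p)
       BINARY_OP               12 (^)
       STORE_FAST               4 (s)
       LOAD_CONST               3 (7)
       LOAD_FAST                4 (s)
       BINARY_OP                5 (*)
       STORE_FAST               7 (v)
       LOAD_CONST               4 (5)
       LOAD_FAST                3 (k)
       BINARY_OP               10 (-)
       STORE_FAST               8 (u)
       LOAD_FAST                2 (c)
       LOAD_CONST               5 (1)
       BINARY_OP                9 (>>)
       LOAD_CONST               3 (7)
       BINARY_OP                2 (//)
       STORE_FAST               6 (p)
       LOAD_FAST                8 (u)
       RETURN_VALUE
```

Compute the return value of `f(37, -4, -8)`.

LOAD_CONST → push 18. Stack: [18]
LOAD_FAST_LOAD_FAST c,b → push -8,-4. Stack: [18, -8, -4]
BINARY_OP - → -8 - -4 = -4. Stack: [18, -4]
BINARY_OP - → 18 - -4 = 22. Stack: [22]
STORE_FAST k → k=22. Stack: []
LOAD_FAST_LOAD_FAST k,a → push 22,37. Stack: [22, 37]
BINARY_OP * → 22 * 37 = 814. Stack: [814]
LOAD_FAST_LOAD_FAST c,k → push -8,22. Stack: [814, -8, 22]
BINARY_OP + → -8 + 22 = 14. Stack: [814, 14]
BINARY_OP ^ → 814 ^ 14 = 800. Stack: [800]
STORE_FAST s → s=800. Stack: []
LOAD_CONST → push 11. Stack: [11]
LOAD_FAST a → push 37. Stack: [11, 37]
BINARY_OP + → 11 + 37 = 48. Stack: [48]
LOAD_CONST → push 7. Stack: [48, 7]
BINARY_OP + → 48 + 7 = 55. Stack: [55]
STORE_FAST y → y=55. Stack: []
LOAD_FAST_LOAD_FAST a,s → push 37,800. Stack: [37, 800]
BINARY_OP * → 37 * 800 = 29600. Stack: [29600]
STORE_FAST p → p=29600. Stack: []
LOAD_CONST → push 11. Stack: [11]
LOAD_FAST p → push 29600. Stack: [11, 29600]
BINARY_OP ^ → 11 ^ 29600 = 29611. Stack: [29611]
STORE_FAST s → s=29611. Stack: []
LOAD_CONST → push 7. Stack: [7]
LOAD_FAST s → push 29611. Stack: [7, 29611]
BINARY_OP * → 7 * 29611 = 207277. Stack: [207277]
STORE_FAST v → v=207277. Stack: []
LOAD_CONST → push 5. Stack: [5]
LOAD_FAST k → push 22. Stack: [5, 22]
BINARY_OP - → 5 - 22 = -17. Stack: [-17]
STORE_FAST u → u=-17. Stack: []
LOAD_FAST c → push -8. Stack: [-8]
LOAD_CONST → push 1. Stack: [-8, 1]
BINARY_OP >> → -8 >> 1 = -4. Stack: [-4]
LOAD_CONST → push 7. Stack: [-4, 7]
BINARY_OP // → -4 // 7 = -1. Stack: [-1]
STORE_FAST p → p=-1. Stack: []
LOAD_FAST u → push -17. Stack: [-17]
RETURN_VALUE → return -17.

-17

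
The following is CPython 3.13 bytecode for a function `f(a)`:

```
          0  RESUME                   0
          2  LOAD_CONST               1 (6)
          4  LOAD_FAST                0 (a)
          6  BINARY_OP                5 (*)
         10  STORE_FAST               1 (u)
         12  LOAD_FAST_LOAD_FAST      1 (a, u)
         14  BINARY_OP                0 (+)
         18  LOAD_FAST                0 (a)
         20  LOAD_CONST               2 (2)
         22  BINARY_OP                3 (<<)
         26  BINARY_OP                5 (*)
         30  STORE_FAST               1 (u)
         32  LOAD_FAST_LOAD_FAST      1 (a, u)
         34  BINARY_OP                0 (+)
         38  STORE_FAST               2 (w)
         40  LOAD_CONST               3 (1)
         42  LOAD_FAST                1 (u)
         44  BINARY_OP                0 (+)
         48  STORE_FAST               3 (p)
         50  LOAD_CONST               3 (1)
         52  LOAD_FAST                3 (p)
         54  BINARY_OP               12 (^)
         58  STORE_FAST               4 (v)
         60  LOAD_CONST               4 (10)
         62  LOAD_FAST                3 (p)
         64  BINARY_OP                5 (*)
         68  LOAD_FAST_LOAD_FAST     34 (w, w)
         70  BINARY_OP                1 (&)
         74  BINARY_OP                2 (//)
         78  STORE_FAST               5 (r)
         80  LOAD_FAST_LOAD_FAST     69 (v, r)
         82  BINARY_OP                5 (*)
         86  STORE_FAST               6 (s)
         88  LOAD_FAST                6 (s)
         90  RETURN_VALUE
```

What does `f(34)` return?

291312

LOAD_CONST → push 6. Stack: [6]
LOAD_FAST a → push 34. Stack: [6, 34]
BINARY_OP * → 6 * 34 = 204. Stack: [204]
STORE_FAST u → u=204. Stack: []
LOAD_FAST_LOAD_FAST a,u → push 34,204. Stack: [34, 204]
BINARY_OP + → 34 + 204 = 238. Stack: [238]
LOAD_FAST a → push 34. Stack: [238, 34]
LOAD_CONST → push 2. Stack: [238, 34, 2]
BINARY_OP << → 34 << 2 = 136. Stack: [238, 136]
BINARY_OP * → 238 * 136 = 32368. Stack: [32368]
STORE_FAST u → u=32368. Stack: []
LOAD_FAST_LOAD_FAST a,u → push 34,32368. Stack: [34, 32368]
BINARY_OP + → 34 + 32368 = 32402. Stack: [32402]
STORE_FAST w → w=32402. Stack: []
LOAD_CONST → push 1. Stack: [1]
LOAD_FAST u → push 32368. Stack: [1, 32368]
BINARY_OP + → 1 + 32368 = 32369. Stack: [32369]
STORE_FAST p → p=32369. Stack: []
LOAD_CONST → push 1. Stack: [1]
LOAD_FAST p → push 32369. Stack: [1, 32369]
BINARY_OP ^ → 1 ^ 32369 = 32368. Stack: [32368]
STORE_FAST v → v=32368. Stack: []
LOAD_CONST → push 10. Stack: [10]
LOAD_FAST p → push 32369. Stack: [10, 32369]
BINARY_OP * → 10 * 32369 = 323690. Stack: [323690]
LOAD_FAST_LOAD_FAST w,w → push 32402,32402. Stack: [323690, 32402, 32402]
BINARY_OP & → 32402 & 32402 = 32402. Stack: [323690, 32402]
BINARY_OP // → 323690 // 32402 = 9. Stack: [9]
STORE_FAST r → r=9. Stack: []
LOAD_FAST_LOAD_FAST v,r → push 32368,9. Stack: [32368, 9]
BINARY_OP * → 32368 * 9 = 291312. Stack: [291312]
STORE_FAST s → s=291312. Stack: []
LOAD_FAST s → push 291312. Stack: [291312]
RETURN_VALUE → return 291312.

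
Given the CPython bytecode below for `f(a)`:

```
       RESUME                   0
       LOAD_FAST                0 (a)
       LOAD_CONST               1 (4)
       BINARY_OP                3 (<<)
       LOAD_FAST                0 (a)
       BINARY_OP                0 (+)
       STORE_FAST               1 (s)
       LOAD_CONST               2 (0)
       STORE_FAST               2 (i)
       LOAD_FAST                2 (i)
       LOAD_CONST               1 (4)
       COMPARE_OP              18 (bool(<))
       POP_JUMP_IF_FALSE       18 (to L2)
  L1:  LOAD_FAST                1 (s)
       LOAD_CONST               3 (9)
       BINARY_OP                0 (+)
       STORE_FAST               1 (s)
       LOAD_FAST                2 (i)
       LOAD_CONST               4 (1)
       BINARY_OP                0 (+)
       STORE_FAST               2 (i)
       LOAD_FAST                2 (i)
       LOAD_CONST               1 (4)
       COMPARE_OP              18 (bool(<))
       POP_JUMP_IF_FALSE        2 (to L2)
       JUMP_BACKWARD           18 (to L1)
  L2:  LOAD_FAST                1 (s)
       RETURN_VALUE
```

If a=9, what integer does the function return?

189

LOAD_FAST a → push 9. Stack: [9]
LOAD_CONST → push 4. Stack: [9, 4]
BINARY_OP << → 9 << 4 = 144. Stack: [144]
LOAD_FAST a → push 9. Stack: [144, 9]
BINARY_OP + → 144 + 9 = 153. Stack: [153]
STORE_FAST s → s=153. Stack: []
LOAD_CONST → push 0. Stack: [0]
STORE_FAST i → i=0. Stack: []
LOAD_FAST i → push 0. Stack: [0]
LOAD_CONST → push 4. Stack: [0, 4]
COMPARE_OP bool(<) → 0 vs 4 = True. Stack: [True]
POP_JUMP_IF_FALSE → pop True; no jump. Stack: []
LOAD_FAST s → push 153. Stack: [153]
LOAD_CONST → push 9. Stack: [153, 9]
BINARY_OP + → 153 + 9 = 162. Stack: [162]
STORE_FAST s → s=162. Stack: []
LOAD_FAST i → push 0. Stack: [0]
LOAD_CONST → push 1. Stack: [0, 1]
BINARY_OP + → 0 + 1 = 1. Stack: [1]
STORE_FAST i → i=1. Stack: []
LOAD_FAST i → push 1. Stack: [1]
LOAD_CONST → push 4. Stack: [1, 4]
COMPARE_OP bool(<) → 1 vs 4 = True. Stack: [True]
POP_JUMP_IF_FALSE → pop True; no jump. Stack: []
LOAD_FAST s → push 162. Stack: [162]
LOAD_CONST → push 9. Stack: [162, 9]
BINARY_OP + → 162 + 9 = 171. Stack: [171]
STORE_FAST s → s=171. Stack: []
LOAD_FAST i → push 1. Stack: [1]
LOAD_CONST → push 1. Stack: [1, 1]
BINARY_OP + → 1 + 1 = 2. Stack: [2]
STORE_FAST i → i=2. Stack: []
LOAD_FAST i → push 2. Stack: [2]
LOAD_CONST → push 4. Stack: [2, 4]
COMPARE_OP bool(<) → 2 vs 4 = True. Stack: [True]
POP_JUMP_IF_FALSE → pop True; no jump. Stack: []
LOAD_FAST s → push 171. Stack: [171]
LOAD_CONST → push 9. Stack: [171, 9]
BINARY_OP + → 171 + 9 = 180. Stack: [180]
STORE_FAST s → s=180. Stack: []
LOAD_FAST i → push 2. Stack: [2]
LOAD_CONST → push 1. Stack: [2, 1]
BINARY_OP + → 2 + 1 = 3. Stack: [3]
STORE_FAST i → i=3. Stack: []
LOAD_FAST i → push 3. Stack: [3]
LOAD_CONST → push 4. Stack: [3, 4]
COMPARE_OP bool(<) → 3 vs 4 = True. Stack: [True]
POP_JUMP_IF_FALSE → pop True; no jump. Stack: []
LOAD_FAST s → push 180. Stack: [180]
LOAD_CONST → push 9. Stack: [180, 9]
BINARY_OP + → 180 + 9 = 189. Stack: [189]
STORE_FAST s → s=189. Stack: []
LOAD_FAST i → push 3. Stack: [3]
LOAD_CONST → push 1. Stack: [3, 1]
BINARY_OP + → 3 + 1 = 4. Stack: [4]
STORE_FAST i → i=4. Stack: []
LOAD_FAST i → push 4. Stack: [4]
LOAD_CONST → push 4. Stack: [4, 4]
COMPARE_OP bool(<) → 4 vs 4 = False. Stack: [False]
POP_JUMP_IF_FALSE → pop False; jump. Stack: []
LOAD_FAST s → push 189. Stack: [189]
RETURN_VALUE → return 189.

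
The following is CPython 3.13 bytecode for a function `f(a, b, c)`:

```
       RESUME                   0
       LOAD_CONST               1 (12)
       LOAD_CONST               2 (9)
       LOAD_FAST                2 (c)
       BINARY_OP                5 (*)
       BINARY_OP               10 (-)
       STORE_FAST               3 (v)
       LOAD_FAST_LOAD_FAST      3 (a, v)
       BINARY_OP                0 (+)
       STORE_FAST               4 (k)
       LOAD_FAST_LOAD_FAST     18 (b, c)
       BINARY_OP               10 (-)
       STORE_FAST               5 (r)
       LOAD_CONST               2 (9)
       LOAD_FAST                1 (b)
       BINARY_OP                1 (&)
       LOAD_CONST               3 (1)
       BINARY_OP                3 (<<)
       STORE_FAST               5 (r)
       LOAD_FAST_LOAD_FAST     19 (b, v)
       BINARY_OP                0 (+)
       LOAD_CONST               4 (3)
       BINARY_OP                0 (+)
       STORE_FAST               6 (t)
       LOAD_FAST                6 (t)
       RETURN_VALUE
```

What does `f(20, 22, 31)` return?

LOAD_CONST → push 12. Stack: [12]
LOAD_CONST → push 9. Stack: [12, 9]
LOAD_FAST c → push 31. Stack: [12, 9, 31]
BINARY_OP * → 9 * 31 = 279. Stack: [12, 279]
BINARY_OP - → 12 - 279 = -267. Stack: [-267]
STORE_FAST v → v=-267. Stack: []
LOAD_FAST_LOAD_FAST a,v → push 20,-267. Stack: [20, -267]
BINARY_OP + → 20 + -267 = -247. Stack: [-247]
STORE_FAST k → k=-247. Stack: []
LOAD_FAST_LOAD_FAST b,c → push 22,31. Stack: [22, 31]
BINARY_OP - → 22 - 31 = -9. Stack: [-9]
STORE_FAST r → r=-9. Stack: []
LOAD_CONST → push 9. Stack: [9]
LOAD_FAST b → push 22. Stack: [9, 22]
BINARY_OP & → 9 & 22 = 0. Stack: [0]
LOAD_CONST → push 1. Stack: [0, 1]
BINARY_OP << → 0 << 1 = 0. Stack: [0]
STORE_FAST r → r=0. Stack: []
LOAD_FAST_LOAD_FAST b,v → push 22,-267. Stack: [22, -267]
BINARY_OP + → 22 + -267 = -245. Stack: [-245]
LOAD_CONST → push 3. Stack: [-245, 3]
BINARY_OP + → -245 + 3 = -242. Stack: [-242]
STORE_FAST t → t=-242. Stack: []
LOAD_FAST t → push -242. Stack: [-242]
RETURN_VALUE → return -242.

-242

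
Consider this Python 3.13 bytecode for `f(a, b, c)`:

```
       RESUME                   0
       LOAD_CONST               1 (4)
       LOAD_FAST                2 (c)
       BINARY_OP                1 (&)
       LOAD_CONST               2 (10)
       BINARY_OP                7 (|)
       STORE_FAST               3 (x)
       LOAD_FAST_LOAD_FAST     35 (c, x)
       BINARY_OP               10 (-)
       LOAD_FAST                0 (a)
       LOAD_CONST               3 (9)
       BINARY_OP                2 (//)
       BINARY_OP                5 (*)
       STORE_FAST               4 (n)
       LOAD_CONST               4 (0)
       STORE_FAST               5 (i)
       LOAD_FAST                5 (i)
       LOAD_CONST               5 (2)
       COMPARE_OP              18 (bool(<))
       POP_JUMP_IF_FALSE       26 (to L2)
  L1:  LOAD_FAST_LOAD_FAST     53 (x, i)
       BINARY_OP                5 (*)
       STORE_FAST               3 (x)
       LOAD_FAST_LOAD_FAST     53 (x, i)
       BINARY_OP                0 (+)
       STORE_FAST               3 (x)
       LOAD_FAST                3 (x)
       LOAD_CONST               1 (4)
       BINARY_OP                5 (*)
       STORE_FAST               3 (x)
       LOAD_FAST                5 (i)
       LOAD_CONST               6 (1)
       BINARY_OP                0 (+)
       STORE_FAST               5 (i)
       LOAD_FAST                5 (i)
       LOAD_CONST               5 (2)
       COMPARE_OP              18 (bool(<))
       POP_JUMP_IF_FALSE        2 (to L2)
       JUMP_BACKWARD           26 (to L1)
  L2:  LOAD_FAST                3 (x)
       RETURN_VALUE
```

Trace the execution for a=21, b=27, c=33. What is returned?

4

LOAD_CONST → push 4. Stack: [4]
LOAD_FAST c → push 33. Stack: [4, 33]
BINARY_OP & → 4 & 33 = 0. Stack: [0]
LOAD_CONST → push 10. Stack: [0, 10]
BINARY_OP | → 0 | 10 = 10. Stack: [10]
STORE_FAST x → x=10. Stack: []
LOAD_FAST_LOAD_FAST c,x → push 33,10. Stack: [33, 10]
BINARY_OP - → 33 - 10 = 23. Stack: [23]
LOAD_FAST a → push 21. Stack: [23, 21]
LOAD_CONST → push 9. Stack: [23, 21, 9]
BINARY_OP // → 21 // 9 = 2. Stack: [23, 2]
BINARY_OP * → 23 * 2 = 46. Stack: [46]
STORE_FAST n → n=46. Stack: []
LOAD_CONST → push 0. Stack: [0]
STORE_FAST i → i=0. Stack: []
LOAD_FAST i → push 0. Stack: [0]
LOAD_CONST → push 2. Stack: [0, 2]
COMPARE_OP bool(<) → 0 vs 2 = True. Stack: [True]
POP_JUMP_IF_FALSE → pop True; no jump. Stack: []
LOAD_FAST_LOAD_FAST x,i → push 10,0. Stack: [10, 0]
BINARY_OP * → 10 * 0 = 0. Stack: [0]
STORE_FAST x → x=0. Stack: []
LOAD_FAST_LOAD_FAST x,i → push 0,0. Stack: [0, 0]
BINARY_OP + → 0 + 0 = 0. Stack: [0]
STORE_FAST x → x=0. Stack: []
LOAD_FAST x → push 0. Stack: [0]
LOAD_CONST → push 4. Stack: [0, 4]
BINARY_OP * → 0 * 4 = 0. Stack: [0]
STORE_FAST x → x=0. Stack: []
LOAD_FAST i → push 0. Stack: [0]
LOAD_CONST → push 1. Stack: [0, 1]
BINARY_OP + → 0 + 1 = 1. Stack: [1]
STORE_FAST i → i=1. Stack: []
LOAD_FAST i → push 1. Stack: [1]
LOAD_CONST → push 2. Stack: [1, 2]
COMPARE_OP bool(<) → 1 vs 2 = True. Stack: [True]
POP_JUMP_IF_FALSE → pop True; no jump. Stack: []
LOAD_FAST_LOAD_FAST x,i → push 0,1. Stack: [0, 1]
BINARY_OP * → 0 * 1 = 0. Stack: [0]
STORE_FAST x → x=0. Stack: []
LOAD_FAST_LOAD_FAST x,i → push 0,1. Stack: [0, 1]
BINARY_OP + → 0 + 1 = 1. Stack: [1]
STORE_FAST x → x=1. Stack: []
LOAD_FAST x → push 1. Stack: [1]
LOAD_CONST → push 4. Stack: [1, 4]
BINARY_OP * → 1 * 4 = 4. Stack: [4]
STORE_FAST x → x=4. Stack: []
LOAD_FAST i → push 1. Stack: [1]
LOAD_CONST → push 1. Stack: [1, 1]
BINARY_OP + → 1 + 1 = 2. Stack: [2]
STORE_FAST i → i=2. Stack: []
LOAD_FAST i → push 2. Stack: [2]
LOAD_CONST → push 2. Stack: [2, 2]
COMPARE_OP bool(<) → 2 vs 2 = False. Stack: [False]
POP_JUMP_IF_FALSE → pop False; jump. Stack: []
LOAD_FAST x → push 4. Stack: [4]
RETURN_VALUE → return 4.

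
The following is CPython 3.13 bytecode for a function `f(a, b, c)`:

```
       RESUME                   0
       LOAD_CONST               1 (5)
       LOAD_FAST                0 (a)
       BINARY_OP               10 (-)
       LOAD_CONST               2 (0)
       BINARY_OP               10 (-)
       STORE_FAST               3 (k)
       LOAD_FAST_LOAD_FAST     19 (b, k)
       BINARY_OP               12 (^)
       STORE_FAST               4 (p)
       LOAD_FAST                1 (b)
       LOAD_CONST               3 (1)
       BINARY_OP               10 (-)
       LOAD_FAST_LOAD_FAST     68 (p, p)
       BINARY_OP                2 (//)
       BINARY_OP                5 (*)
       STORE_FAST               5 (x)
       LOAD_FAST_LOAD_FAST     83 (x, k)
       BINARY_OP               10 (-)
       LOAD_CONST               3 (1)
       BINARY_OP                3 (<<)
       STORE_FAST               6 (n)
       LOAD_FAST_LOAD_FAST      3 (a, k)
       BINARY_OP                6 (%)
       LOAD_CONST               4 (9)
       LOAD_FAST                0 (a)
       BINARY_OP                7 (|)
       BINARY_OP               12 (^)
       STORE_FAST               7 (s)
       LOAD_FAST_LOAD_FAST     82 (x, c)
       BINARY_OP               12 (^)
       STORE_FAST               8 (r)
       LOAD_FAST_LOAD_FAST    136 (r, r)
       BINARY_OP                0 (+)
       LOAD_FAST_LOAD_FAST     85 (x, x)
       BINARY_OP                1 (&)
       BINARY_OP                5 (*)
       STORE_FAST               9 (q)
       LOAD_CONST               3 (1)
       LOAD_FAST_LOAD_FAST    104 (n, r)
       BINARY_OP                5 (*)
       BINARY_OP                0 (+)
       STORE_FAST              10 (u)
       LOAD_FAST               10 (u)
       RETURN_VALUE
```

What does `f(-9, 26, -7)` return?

-703

LOAD_CONST → push 5. Stack: [5]
LOAD_FAST a → push -9. Stack: [5, -9]
BINARY_OP - → 5 - -9 = 14. Stack: [14]
LOAD_CONST → push 0. Stack: [14, 0]
BINARY_OP - → 14 - 0 = 14. Stack: [14]
STORE_FAST k → k=14. Stack: []
LOAD_FAST_LOAD_FAST b,k → push 26,14. Stack: [26, 14]
BINARY_OP ^ → 26 ^ 14 = 20. Stack: [20]
STORE_FAST p → p=20. Stack: []
LOAD_FAST b → push 26. Stack: [26]
LOAD_CONST → push 1. Stack: [26, 1]
BINARY_OP - → 26 - 1 = 25. Stack: [25]
LOAD_FAST_LOAD_FAST p,p → push 20,20. Stack: [25, 20, 20]
BINARY_OP // → 20 // 20 = 1. Stack: [25, 1]
BINARY_OP * → 25 * 1 = 25. Stack: [25]
STORE_FAST x → x=25. Stack: []
LOAD_FAST_LOAD_FAST x,k → push 25,14. Stack: [25, 14]
BINARY_OP - → 25 - 14 = 11. Stack: [11]
LOAD_CONST → push 1. Stack: [11, 1]
BINARY_OP << → 11 << 1 = 22. Stack: [22]
STORE_FAST n → n=22. Stack: []
LOAD_FAST_LOAD_FAST a,k → push -9,14. Stack: [-9, 14]
BINARY_OP % → -9 % 14 = 5. Stack: [5]
LOAD_CONST → push 9. Stack: [5, 9]
LOAD_FAST a → push -9. Stack: [5, 9, -9]
BINARY_OP | → 9 | -9 = -1. Stack: [5, -1]
BINARY_OP ^ → 5 ^ -1 = -6. Stack: [-6]
STORE_FAST s → s=-6. Stack: []
LOAD_FAST_LOAD_FAST x,c → push 25,-7. Stack: [25, -7]
BINARY_OP ^ → 25 ^ -7 = -32. Stack: [-32]
STORE_FAST r → r=-32. Stack: []
LOAD_FAST_LOAD_FAST r,r → push -32,-32. Stack: [-32, -32]
BINARY_OP + → -32 + -32 = -64. Stack: [-64]
LOAD_FAST_LOAD_FAST x,x → push 25,25. Stack: [-64, 25, 25]
BINARY_OP & → 25 & 25 = 25. Stack: [-64, 25]
BINARY_OP * → -64 * 25 = -1600. Stack: [-1600]
STORE_FAST q → q=-1600. Stack: []
LOAD_CONST → push 1. Stack: [1]
LOAD_FAST_LOAD_FAST n,r → push 22,-32. Stack: [1, 22, -32]
BINARY_OP * → 22 * -32 = -704. Stack: [1, -704]
BINARY_OP + → 1 + -704 = -703. Stack: [-703]
STORE_FAST u → u=-703. Stack: []
LOAD_FAST u → push -703. Stack: [-703]
RETURN_VALUE → return -703.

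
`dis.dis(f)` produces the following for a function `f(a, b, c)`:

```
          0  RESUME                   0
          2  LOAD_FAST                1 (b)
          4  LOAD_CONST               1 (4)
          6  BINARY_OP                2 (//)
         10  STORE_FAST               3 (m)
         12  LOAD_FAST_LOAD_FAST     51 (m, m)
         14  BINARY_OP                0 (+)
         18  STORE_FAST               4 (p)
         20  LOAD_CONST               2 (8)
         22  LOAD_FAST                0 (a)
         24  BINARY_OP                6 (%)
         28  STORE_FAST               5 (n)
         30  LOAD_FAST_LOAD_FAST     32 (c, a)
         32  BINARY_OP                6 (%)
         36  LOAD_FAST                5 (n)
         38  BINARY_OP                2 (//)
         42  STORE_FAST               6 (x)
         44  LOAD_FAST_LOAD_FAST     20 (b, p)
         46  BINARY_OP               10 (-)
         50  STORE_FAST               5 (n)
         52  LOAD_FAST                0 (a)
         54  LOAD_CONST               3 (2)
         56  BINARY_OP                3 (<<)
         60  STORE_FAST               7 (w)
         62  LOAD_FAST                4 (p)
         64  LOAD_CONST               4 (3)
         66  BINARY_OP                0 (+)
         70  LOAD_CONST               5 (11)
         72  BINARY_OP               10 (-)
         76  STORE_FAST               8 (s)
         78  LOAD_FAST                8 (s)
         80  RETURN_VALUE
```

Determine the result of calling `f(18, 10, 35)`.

-4

LOAD_FAST b → push 10. Stack: [10]
LOAD_CONST → push 4. Stack: [10, 4]
BINARY_OP // → 10 // 4 = 2. Stack: [2]
STORE_FAST m → m=2. Stack: []
LOAD_FAST_LOAD_FAST m,m → push 2,2. Stack: [2, 2]
BINARY_OP + → 2 + 2 = 4. Stack: [4]
STORE_FAST p → p=4. Stack: []
LOAD_CONST → push 8. Stack: [8]
LOAD_FAST a → push 18. Stack: [8, 18]
BINARY_OP % → 8 % 18 = 8. Stack: [8]
STORE_FAST n → n=8. Stack: []
LOAD_FAST_LOAD_FAST c,a → push 35,18. Stack: [35, 18]
BINARY_OP % → 35 % 18 = 17. Stack: [17]
LOAD_FAST n → push 8. Stack: [17, 8]
BINARY_OP // → 17 // 8 = 2. Stack: [2]
STORE_FAST x → x=2. Stack: []
LOAD_FAST_LOAD_FAST b,p → push 10,4. Stack: [10, 4]
BINARY_OP - → 10 - 4 = 6. Stack: [6]
STORE_FAST n → n=6. Stack: []
LOAD_FAST a → push 18. Stack: [18]
LOAD_CONST → push 2. Stack: [18, 2]
BINARY_OP << → 18 << 2 = 72. Stack: [72]
STORE_FAST w → w=72. Stack: []
LOAD_FAST p → push 4. Stack: [4]
LOAD_CONST → push 3. Stack: [4, 3]
BINARY_OP + → 4 + 3 = 7. Stack: [7]
LOAD_CONST → push 11. Stack: [7, 11]
BINARY_OP - → 7 - 11 = -4. Stack: [-4]
STORE_FAST s → s=-4. Stack: []
LOAD_FAST s → push -4. Stack: [-4]
RETURN_VALUE → return -4.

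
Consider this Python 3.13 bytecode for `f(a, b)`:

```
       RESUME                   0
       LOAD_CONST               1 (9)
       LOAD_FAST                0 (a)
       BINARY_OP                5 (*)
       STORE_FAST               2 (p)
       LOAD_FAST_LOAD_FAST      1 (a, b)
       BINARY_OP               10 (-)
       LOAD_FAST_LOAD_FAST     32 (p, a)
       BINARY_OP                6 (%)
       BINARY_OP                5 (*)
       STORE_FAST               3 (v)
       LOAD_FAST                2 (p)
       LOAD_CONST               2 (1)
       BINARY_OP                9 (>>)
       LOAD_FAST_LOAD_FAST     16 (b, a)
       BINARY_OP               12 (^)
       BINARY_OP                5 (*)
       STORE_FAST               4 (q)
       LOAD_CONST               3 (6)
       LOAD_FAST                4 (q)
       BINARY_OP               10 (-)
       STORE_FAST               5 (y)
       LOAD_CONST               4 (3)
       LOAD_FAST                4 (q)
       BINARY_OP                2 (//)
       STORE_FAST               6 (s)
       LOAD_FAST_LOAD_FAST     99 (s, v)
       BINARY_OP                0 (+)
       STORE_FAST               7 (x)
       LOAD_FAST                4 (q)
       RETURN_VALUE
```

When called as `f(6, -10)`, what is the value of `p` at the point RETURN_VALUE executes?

54

LOAD_CONST → push 9. Stack: [9]
LOAD_FAST a → push 6. Stack: [9, 6]
BINARY_OP * → 9 * 6 = 54. Stack: [54]
STORE_FAST p → p=54. Stack: []
LOAD_FAST_LOAD_FAST a,b → push 6,-10. Stack: [6, -10]
BINARY_OP - → 6 - -10 = 16. Stack: [16]
LOAD_FAST_LOAD_FAST p,a → push 54,6. Stack: [16, 54, 6]
BINARY_OP % → 54 % 6 = 0. Stack: [16, 0]
BINARY_OP * → 16 * 0 = 0. Stack: [0]
STORE_FAST v → v=0. Stack: []
LOAD_FAST p → push 54. Stack: [54]
LOAD_CONST → push 1. Stack: [54, 1]
BINARY_OP >> → 54 >> 1 = 27. Stack: [27]
LOAD_FAST_LOAD_FAST b,a → push -10,6. Stack: [27, -10, 6]
BINARY_OP ^ → -10 ^ 6 = -16. Stack: [27, -16]
BINARY_OP * → 27 * -16 = -432. Stack: [-432]
STORE_FAST q → q=-432. Stack: []
LOAD_CONST → push 6. Stack: [6]
LOAD_FAST q → push -432. Stack: [6, -432]
BINARY_OP - → 6 - -432 = 438. Stack: [438]
STORE_FAST y → y=438. Stack: []
LOAD_CONST → push 3. Stack: [3]
LOAD_FAST q → push -432. Stack: [3, -432]
BINARY_OP // → 3 // -432 = -1. Stack: [-1]
STORE_FAST s → s=-1. Stack: []
LOAD_FAST_LOAD_FAST s,v → push -1,0. Stack: [-1, 0]
BINARY_OP + → -1 + 0 = -1. Stack: [-1]
STORE_FAST x → x=-1. Stack: []
LOAD_FAST q → push -432. Stack: [-432]
RETURN_VALUE → return -432.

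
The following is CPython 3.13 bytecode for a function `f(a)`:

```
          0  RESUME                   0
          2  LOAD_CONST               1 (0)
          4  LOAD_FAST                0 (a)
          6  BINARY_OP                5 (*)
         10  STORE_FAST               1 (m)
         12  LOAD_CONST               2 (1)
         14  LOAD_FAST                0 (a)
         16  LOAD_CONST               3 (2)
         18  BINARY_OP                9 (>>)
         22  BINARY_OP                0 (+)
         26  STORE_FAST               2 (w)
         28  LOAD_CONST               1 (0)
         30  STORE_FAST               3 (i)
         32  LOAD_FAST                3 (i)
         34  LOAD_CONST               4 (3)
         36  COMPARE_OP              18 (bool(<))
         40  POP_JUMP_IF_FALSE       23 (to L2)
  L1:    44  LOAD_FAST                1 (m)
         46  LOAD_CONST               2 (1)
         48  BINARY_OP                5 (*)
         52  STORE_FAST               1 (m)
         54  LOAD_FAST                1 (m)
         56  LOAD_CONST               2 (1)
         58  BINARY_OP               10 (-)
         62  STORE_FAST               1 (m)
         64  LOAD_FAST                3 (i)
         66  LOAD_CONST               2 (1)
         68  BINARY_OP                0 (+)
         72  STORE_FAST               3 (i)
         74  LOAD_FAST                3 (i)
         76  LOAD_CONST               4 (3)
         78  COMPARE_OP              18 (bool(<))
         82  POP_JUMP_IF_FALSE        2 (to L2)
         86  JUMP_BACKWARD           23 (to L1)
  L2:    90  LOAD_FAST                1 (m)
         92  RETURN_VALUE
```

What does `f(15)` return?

-3

LOAD_CONST → push 0. Stack: [0]
LOAD_FAST a → push 15. Stack: [0, 15]
BINARY_OP * → 0 * 15 = 0. Stack: [0]
STORE_FAST m → m=0. Stack: []
LOAD_CONST → push 1. Stack: [1]
LOAD_FAST a → push 15. Stack: [1, 15]
LOAD_CONST → push 2. Stack: [1, 15, 2]
BINARY_OP >> → 15 >> 2 = 3. Stack: [1, 3]
BINARY_OP + → 1 + 3 = 4. Stack: [4]
STORE_FAST w → w=4. Stack: []
LOAD_CONST → push 0. Stack: [0]
STORE_FAST i → i=0. Stack: []
LOAD_FAST i → push 0. Stack: [0]
LOAD_CONST → push 3. Stack: [0, 3]
COMPARE_OP bool(<) → 0 vs 3 = True. Stack: [True]
POP_JUMP_IF_FALSE → pop True; no jump. Stack: []
LOAD_FAST m → push 0. Stack: [0]
LOAD_CONST → push 1. Stack: [0, 1]
BINARY_OP * → 0 * 1 = 0. Stack: [0]
STORE_FAST m → m=0. Stack: []
LOAD_FAST m → push 0. Stack: [0]
LOAD_CONST → push 1. Stack: [0, 1]
BINARY_OP - → 0 - 1 = -1. Stack: [-1]
STORE_FAST m → m=-1. Stack: []
LOAD_FAST i → push 0. Stack: [0]
LOAD_CONST → push 1. Stack: [0, 1]
BINARY_OP + → 0 + 1 = 1. Stack: [1]
STORE_FAST i → i=1. Stack: []
LOAD_FAST i → push 1. Stack: [1]
LOAD_CONST → push 3. Stack: [1, 3]
COMPARE_OP bool(<) → 1 vs 3 = True. Stack: [True]
POP_JUMP_IF_FALSE → pop True; no jump. Stack: []
LOAD_FAST m → push -1. Stack: [-1]
LOAD_CONST → push 1. Stack: [-1, 1]
BINARY_OP * → -1 * 1 = -1. Stack: [-1]
STORE_FAST m → m=-1. Stack: []
LOAD_FAST m → push -1. Stack: [-1]
LOAD_CONST → push 1. Stack: [-1, 1]
BINARY_OP - → -1 - 1 = -2. Stack: [-2]
STORE_FAST m → m=-2. Stack: []
LOAD_FAST i → push 1. Stack: [1]
LOAD_CONST → push 1. Stack: [1, 1]
BINARY_OP + → 1 + 1 = 2. Stack: [2]
STORE_FAST i → i=2. Stack: []
LOAD_FAST i → push 2. Stack: [2]
LOAD_CONST → push 3. Stack: [2, 3]
COMPARE_OP bool(<) → 2 vs 3 = True. Stack: [True]
POP_JUMP_IF_FALSE → pop True; no jump. Stack: []
LOAD_FAST m → push -2. Stack: [-2]
LOAD_CONST → push 1. Stack: [-2, 1]
BINARY_OP * → -2 * 1 = -2. Stack: [-2]
STORE_FAST m → m=-2. Stack: []
LOAD_FAST m → push -2. Stack: [-2]
LOAD_CONST → push 1. Stack: [-2, 1]
BINARY_OP - → -2 - 1 = -3. Stack: [-3]
STORE_FAST m → m=-3. Stack: []
LOAD_FAST i → push 2. Stack: [2]
LOAD_CONST → push 1. Stack: [2, 1]
BINARY_OP + → 2 + 1 = 3. Stack: [3]
STORE_FAST i → i=3. Stack: []
LOAD_FAST i → push 3. Stack: [3]
LOAD_CONST → push 3. Stack: [3, 3]
COMPARE_OP bool(<) → 3 vs 3 = False. Stack: [False]
POP_JUMP_IF_FALSE → pop False; jump. Stack: []
LOAD_FAST m → push -3. Stack: [-3]
RETURN_VALUE → return -3.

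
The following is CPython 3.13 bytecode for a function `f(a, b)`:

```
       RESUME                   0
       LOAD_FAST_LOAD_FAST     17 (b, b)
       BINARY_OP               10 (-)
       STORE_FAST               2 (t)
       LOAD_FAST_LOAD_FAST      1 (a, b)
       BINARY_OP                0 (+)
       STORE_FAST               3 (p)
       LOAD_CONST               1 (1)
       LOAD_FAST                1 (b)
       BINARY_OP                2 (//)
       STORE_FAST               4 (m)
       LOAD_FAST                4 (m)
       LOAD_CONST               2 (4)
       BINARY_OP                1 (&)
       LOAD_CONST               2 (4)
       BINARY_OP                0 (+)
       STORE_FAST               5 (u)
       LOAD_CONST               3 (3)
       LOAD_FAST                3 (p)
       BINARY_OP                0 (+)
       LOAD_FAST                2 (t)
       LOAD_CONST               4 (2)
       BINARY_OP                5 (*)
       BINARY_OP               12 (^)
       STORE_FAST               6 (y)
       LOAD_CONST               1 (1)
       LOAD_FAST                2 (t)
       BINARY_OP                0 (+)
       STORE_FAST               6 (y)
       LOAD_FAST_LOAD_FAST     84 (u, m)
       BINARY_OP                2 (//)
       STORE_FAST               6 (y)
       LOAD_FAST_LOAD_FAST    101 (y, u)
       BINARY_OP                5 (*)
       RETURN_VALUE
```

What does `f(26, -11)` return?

-64

LOAD_FAST_LOAD_FAST b,b → push -11,-11. Stack: [-11, -11]
BINARY_OP - → -11 - -11 = 0. Stack: [0]
STORE_FAST t → t=0. Stack: []
LOAD_FAST_LOAD_FAST a,b → push 26,-11. Stack: [26, -11]
BINARY_OP + → 26 + -11 = 15. Stack: [15]
STORE_FAST p → p=15. Stack: []
LOAD_CONST → push 1. Stack: [1]
LOAD_FAST b → push -11. Stack: [1, -11]
BINARY_OP // → 1 // -11 = -1. Stack: [-1]
STORE_FAST m → m=-1. Stack: []
LOAD_FAST m → push -1. Stack: [-1]
LOAD_CONST → push 4. Stack: [-1, 4]
BINARY_OP & → -1 & 4 = 4. Stack: [4]
LOAD_CONST → push 4. Stack: [4, 4]
BINARY_OP + → 4 + 4 = 8. Stack: [8]
STORE_FAST u → u=8. Stack: []
LOAD_CONST → push 3. Stack: [3]
LOAD_FAST p → push 15. Stack: [3, 15]
BINARY_OP + → 3 + 15 = 18. Stack: [18]
LOAD_FAST t → push 0. Stack: [18, 0]
LOAD_CONST → push 2. Stack: [18, 0, 2]
BINARY_OP * → 0 * 2 = 0. Stack: [18, 0]
BINARY_OP ^ → 18 ^ 0 = 18. Stack: [18]
STORE_FAST y → y=18. Stack: []
LOAD_CONST → push 1. Stack: [1]
LOAD_FAST t → push 0. Stack: [1, 0]
BINARY_OP + → 1 + 0 = 1. Stack: [1]
STORE_FAST y → y=1. Stack: []
LOAD_FAST_LOAD_FAST u,m → push 8,-1. Stack: [8, -1]
BINARY_OP // → 8 // -1 = -8. Stack: [-8]
STORE_FAST y → y=-8. Stack: []
LOAD_FAST_LOAD_FAST y,u → push -8,8. Stack: [-8, 8]
BINARY_OP * → -8 * 8 = -64. Stack: [-64]
RETURN_VALUE → return -64.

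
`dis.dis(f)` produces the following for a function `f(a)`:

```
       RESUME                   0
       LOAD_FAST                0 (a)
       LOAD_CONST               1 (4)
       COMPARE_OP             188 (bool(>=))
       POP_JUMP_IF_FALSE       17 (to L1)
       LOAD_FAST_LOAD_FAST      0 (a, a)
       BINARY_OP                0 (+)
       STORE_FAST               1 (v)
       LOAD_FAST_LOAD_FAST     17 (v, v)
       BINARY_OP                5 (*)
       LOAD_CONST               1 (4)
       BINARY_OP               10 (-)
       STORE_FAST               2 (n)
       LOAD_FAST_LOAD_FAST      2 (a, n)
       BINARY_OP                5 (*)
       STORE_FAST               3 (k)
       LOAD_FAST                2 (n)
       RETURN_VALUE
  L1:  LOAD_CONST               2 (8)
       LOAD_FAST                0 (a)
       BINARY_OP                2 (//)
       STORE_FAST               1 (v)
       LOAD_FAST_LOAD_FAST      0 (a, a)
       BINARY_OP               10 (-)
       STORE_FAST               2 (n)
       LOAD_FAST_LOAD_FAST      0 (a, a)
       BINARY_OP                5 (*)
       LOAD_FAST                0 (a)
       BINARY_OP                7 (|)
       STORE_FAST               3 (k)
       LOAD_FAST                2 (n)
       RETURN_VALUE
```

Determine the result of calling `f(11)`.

480

LOAD_FAST a → push 11. Stack: [11]
LOAD_CONST → push 4. Stack: [11, 4]
COMPARE_OP bool(>=) → 11 vs 4 = True. Stack: [True]
POP_JUMP_IF_FALSE → pop True; no jump. Stack: []
LOAD_FAST_LOAD_FAST a,a → push 11,11. Stack: [11, 11]
BINARY_OP + → 11 + 11 = 22. Stack: [22]
STORE_FAST v → v=22. Stack: []
LOAD_FAST_LOAD_FAST v,v → push 22,22. Stack: [22, 22]
BINARY_OP * → 22 * 22 = 484. Stack: [484]
LOAD_CONST → push 4. Stack: [484, 4]
BINARY_OP - → 484 - 4 = 480. Stack: [480]
STORE_FAST n → n=480. Stack: []
LOAD_FAST_LOAD_FAST a,n → push 11,480. Stack: [11, 480]
BINARY_OP * → 11 * 480 = 5280. Stack: [5280]
STORE_FAST k → k=5280. Stack: []
LOAD_FAST n → push 480. Stack: [480]
RETURN_VALUE → return 480.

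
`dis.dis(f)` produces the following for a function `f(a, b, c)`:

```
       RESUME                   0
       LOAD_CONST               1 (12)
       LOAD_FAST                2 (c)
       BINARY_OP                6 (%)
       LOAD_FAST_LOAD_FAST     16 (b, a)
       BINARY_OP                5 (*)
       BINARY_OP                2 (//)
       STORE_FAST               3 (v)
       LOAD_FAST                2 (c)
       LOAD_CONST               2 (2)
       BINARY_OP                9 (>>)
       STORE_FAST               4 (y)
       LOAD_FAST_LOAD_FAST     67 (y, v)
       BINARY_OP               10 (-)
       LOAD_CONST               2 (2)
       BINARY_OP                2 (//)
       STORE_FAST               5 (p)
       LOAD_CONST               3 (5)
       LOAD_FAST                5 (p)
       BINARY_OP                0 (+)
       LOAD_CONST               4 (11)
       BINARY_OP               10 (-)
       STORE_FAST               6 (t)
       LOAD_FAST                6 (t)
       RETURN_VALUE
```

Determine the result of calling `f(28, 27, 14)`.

LOAD_CONST → push 12. Stack: [12]
LOAD_FAST c → push 14. Stack: [12, 14]
BINARY_OP % → 12 % 14 = 12. Stack: [12]
LOAD_FAST_LOAD_FAST b,a → push 27,28. Stack: [12, 27, 28]
BINARY_OP * → 27 * 28 = 756. Stack: [12, 756]
BINARY_OP // → 12 // 756 = 0. Stack: [0]
STORE_FAST v → v=0. Stack: []
LOAD_FAST c → push 14. Stack: [14]
LOAD_CONST → push 2. Stack: [14, 2]
BINARY_OP >> → 14 >> 2 = 3. Stack: [3]
STORE_FAST y → y=3. Stack: []
LOAD_FAST_LOAD_FAST y,v → push 3,0. Stack: [3, 0]
BINARY_OP - → 3 - 0 = 3. Stack: [3]
LOAD_CONST → push 2. Stack: [3, 2]
BINARY_OP // → 3 // 2 = 1. Stack: [1]
STORE_FAST p → p=1. Stack: []
LOAD_CONST → push 5. Stack: [5]
LOAD_FAST p → push 1. Stack: [5, 1]
BINARY_OP + → 5 + 1 = 6. Stack: [6]
LOAD_CONST → push 11. Stack: [6, 11]
BINARY_OP - → 6 - 11 = -5. Stack: [-5]
STORE_FAST t → t=-5. Stack: []
LOAD_FAST t → push -5. Stack: [-5]
RETURN_VALUE → return -5.

-5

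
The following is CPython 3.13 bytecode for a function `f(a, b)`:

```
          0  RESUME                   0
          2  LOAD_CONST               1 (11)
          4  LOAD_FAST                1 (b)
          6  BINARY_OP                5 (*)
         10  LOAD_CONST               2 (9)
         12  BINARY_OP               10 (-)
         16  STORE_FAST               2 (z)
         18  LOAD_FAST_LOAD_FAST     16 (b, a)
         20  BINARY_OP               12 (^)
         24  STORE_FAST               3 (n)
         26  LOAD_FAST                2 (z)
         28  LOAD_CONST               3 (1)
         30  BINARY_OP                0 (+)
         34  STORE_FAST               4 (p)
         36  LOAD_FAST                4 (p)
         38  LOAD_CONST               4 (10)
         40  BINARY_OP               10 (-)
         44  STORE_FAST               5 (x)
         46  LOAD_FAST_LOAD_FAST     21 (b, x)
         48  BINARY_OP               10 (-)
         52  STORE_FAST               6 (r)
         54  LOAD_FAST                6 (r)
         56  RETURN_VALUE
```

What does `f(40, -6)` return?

LOAD_CONST → push 11. Stack: [11]
LOAD_FAST b → push -6. Stack: [11, -6]
BINARY_OP * → 11 * -6 = -66. Stack: [-66]
LOAD_CONST → push 9. Stack: [-66, 9]
BINARY_OP - → -66 - 9 = -75. Stack: [-75]
STORE_FAST z → z=-75. Stack: []
LOAD_FAST_LOAD_FAST b,a → push -6,40. Stack: [-6, 40]
BINARY_OP ^ → -6 ^ 40 = -46. Stack: [-46]
STORE_FAST n → n=-46. Stack: []
LOAD_FAST z → push -75. Stack: [-75]
LOAD_CONST → push 1. Stack: [-75, 1]
BINARY_OP + → -75 + 1 = -74. Stack: [-74]
STORE_FAST p → p=-74. Stack: []
LOAD_FAST p → push -74. Stack: [-74]
LOAD_CONST → push 10. Stack: [-74, 10]
BINARY_OP - → -74 - 10 = -84. Stack: [-84]
STORE_FAST x → x=-84. Stack: []
LOAD_FAST_LOAD_FAST b,x → push -6,-84. Stack: [-6, -84]
BINARY_OP - → -6 - -84 = 78. Stack: [78]
STORE_FAST r → r=78. Stack: []
LOAD_FAST r → push 78. Stack: [78]
RETURN_VALUE → return 78.

78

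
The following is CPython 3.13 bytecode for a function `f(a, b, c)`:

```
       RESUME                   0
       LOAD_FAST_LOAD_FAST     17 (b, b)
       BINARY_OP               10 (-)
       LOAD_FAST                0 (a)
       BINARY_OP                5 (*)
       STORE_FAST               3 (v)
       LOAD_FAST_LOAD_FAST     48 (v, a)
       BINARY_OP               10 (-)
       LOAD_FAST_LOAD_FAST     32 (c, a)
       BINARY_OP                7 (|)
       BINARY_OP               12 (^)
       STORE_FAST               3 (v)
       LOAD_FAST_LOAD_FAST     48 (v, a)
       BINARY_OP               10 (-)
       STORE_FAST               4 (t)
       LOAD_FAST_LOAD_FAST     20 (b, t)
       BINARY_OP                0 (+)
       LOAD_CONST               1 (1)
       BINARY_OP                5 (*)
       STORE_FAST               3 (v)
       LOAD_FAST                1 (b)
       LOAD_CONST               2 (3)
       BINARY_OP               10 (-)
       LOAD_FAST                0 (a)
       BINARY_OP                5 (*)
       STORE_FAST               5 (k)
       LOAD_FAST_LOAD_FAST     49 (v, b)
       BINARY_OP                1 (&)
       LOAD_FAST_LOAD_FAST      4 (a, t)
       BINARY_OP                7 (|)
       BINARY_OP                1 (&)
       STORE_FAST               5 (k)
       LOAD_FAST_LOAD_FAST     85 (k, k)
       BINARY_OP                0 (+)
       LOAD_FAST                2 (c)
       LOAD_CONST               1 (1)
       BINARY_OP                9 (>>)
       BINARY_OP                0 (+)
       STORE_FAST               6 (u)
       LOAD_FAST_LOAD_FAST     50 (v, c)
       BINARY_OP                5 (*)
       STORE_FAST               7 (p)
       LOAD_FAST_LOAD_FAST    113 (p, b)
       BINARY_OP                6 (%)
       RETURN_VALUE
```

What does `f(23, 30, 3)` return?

15

LOAD_FAST_LOAD_FAST b,b → push 30,30. Stack: [30, 30]
BINARY_OP - → 30 - 30 = 0. Stack: [0]
LOAD_FAST a → push 23. Stack: [0, 23]
BINARY_OP * → 0 * 23 = 0. Stack: [0]
STORE_FAST v → v=0. Stack: []
LOAD_FAST_LOAD_FAST v,a → push 0,23. Stack: [0, 23]
BINARY_OP - → 0 - 23 = -23. Stack: [-23]
LOAD_FAST_LOAD_FAST c,a → push 3,23. Stack: [-23, 3, 23]
BINARY_OP | → 3 | 23 = 23. Stack: [-23, 23]
BINARY_OP ^ → -23 ^ 23 = -2. Stack: [-2]
STORE_FAST v → v=-2. Stack: []
LOAD_FAST_LOAD_FAST v,a → push -2,23. Stack: [-2, 23]
BINARY_OP - → -2 - 23 = -25. Stack: [-25]
STORE_FAST t → t=-25. Stack: []
LOAD_FAST_LOAD_FAST b,t → push 30,-25. Stack: [30, -25]
BINARY_OP + → 30 + -25 = 5. Stack: [5]
LOAD_CONST → push 1. Stack: [5, 1]
BINARY_OP * → 5 * 1 = 5. Stack: [5]
STORE_FAST v → v=5. Stack: []
LOAD_FAST b → push 30. Stack: [30]
LOAD_CONST → push 3. Stack: [30, 3]
BINARY_OP - → 30 - 3 = 27. Stack: [27]
LOAD_FAST a → push 23. Stack: [27, 23]
BINARY_OP * → 27 * 23 = 621. Stack: [621]
STORE_FAST k → k=621. Stack: []
LOAD_FAST_LOAD_FAST v,b → push 5,30. Stack: [5, 30]
BINARY_OP & → 5 & 30 = 4. Stack: [4]
LOAD_FAST_LOAD_FAST a,t → push 23,-25. Stack: [4, 23, -25]
BINARY_OP | → 23 | -25 = -9. Stack: [4, -9]
BINARY_OP & → 4 & -9 = 4. Stack: [4]
STORE_FAST k → k=4. Stack: []
LOAD_FAST_LOAD_FAST k,k → push 4,4. Stack: [4, 4]
BINARY_OP + → 4 + 4 = 8. Stack: [8]
LOAD_FAST c → push 3. Stack: [8, 3]
LOAD_CONST → push 1. Stack: [8, 3, 1]
BINARY_OP >> → 3 >> 1 = 1. Stack: [8, 1]
BINARY_OP + → 8 + 1 = 9. Stack: [9]
STORE_FAST u → u=9. Stack: []
LOAD_FAST_LOAD_FAST v,c → push 5,3. Stack: [5, 3]
BINARY_OP * → 5 * 3 = 15. Stack: [15]
STORE_FAST p → p=15. Stack: []
LOAD_FAST_LOAD_FAST p,b → push 15,30. Stack: [15, 30]
BINARY_OP % → 15 % 30 = 15. Stack: [15]
RETURN_VALUE → return 15.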